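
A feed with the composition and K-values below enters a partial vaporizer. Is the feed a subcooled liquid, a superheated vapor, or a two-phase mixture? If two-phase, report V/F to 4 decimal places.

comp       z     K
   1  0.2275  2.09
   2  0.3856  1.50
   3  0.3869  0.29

ΣzᵢKᵢ = 1.1661; Σzᵢ/Kᵢ = 1.7001.
Both exceed 1, so a two-phase solution exists.
Newton iteration, ψ⁰ = 0.59:
  ψ = 0.5900: g = -0.17292, g' = -0.7352 → ψ = 0.3548
  ψ = 0.3548: g = -0.02462, g' = -0.5586 → ψ = 0.3107
  ψ = 0.3107: g = -0.00034, g' = -0.5441 → ψ = 0.3101
Converged at ψ = 0.3101.

two-phase, V/F = 0.3101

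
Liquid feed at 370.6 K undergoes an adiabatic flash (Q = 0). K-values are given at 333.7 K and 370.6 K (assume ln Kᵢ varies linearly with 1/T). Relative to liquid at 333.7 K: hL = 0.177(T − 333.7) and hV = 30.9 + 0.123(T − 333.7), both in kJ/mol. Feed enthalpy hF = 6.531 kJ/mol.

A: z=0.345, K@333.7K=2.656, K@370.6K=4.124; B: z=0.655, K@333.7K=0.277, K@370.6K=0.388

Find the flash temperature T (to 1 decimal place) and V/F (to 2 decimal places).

Adiabatic flash: solve Rachford–Rice at each trial T, then check hF = ψ·hV(T) + (1−ψ)·hL(T).
  T = 333.7 K: K = (2.656, 0.277), RR gives ψ = 0.082, H_out = 2.523 kJ/mol
  T = 370.6 K: K = (4.124, 0.388), RR gives ψ = 0.354, H_out = 16.766 kJ/mol
  T = 352.1 K: K = (3.346, 0.331), RR gives ψ = 0.236, H_out = 10.320 kJ/mol
  T = 342.9 K: K = (2.990, 0.303), RR gives ψ = 0.166, H_out = 6.679 kJ/mol
  T = 338.3 K: K = (2.820, 0.290), RR gives ψ = 0.126, H_out = 4.681 kJ/mol
  T = 340.6 K: K = (2.905, 0.297), RR gives ψ = 0.147, H_out = 5.698 kJ/mol
  T = 341.8 K: K = (2.949, 0.300), RR gives ψ = 0.157, H_out = 6.214 kJ/mol
Linear interpolation between T = 341.8 (H_out = 6.214) and T = 342.9 (H_out = 6.679) on hF = 6.531 gives T ≈ 342.5 K, at which ψ = 0.16.

T = 342.5 K, V/F = 0.16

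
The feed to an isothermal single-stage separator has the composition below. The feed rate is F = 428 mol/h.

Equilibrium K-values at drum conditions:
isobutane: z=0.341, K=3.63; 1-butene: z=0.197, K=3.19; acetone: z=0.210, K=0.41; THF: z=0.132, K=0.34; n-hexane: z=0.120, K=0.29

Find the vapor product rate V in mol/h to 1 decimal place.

Material balance + equilibrium reduce to Σ zᵢ(Kᵢ−1)/(1+β(Kᵢ−1)) = 0.
g(0) = ΣzᵢKᵢ − 1 = 1.032 and g(1) = 1 − Σzᵢ/Kᵢ = -0.470, so a root lies in (0, 1).
Newton iteration, β⁰ = 0.32:
  β = 0.320: g = 0.3672, g' = -1.327 → β = 0.597
  β = 0.597: g = 0.0533, g' = -1.048 → β = 0.648
  β = 0.648: g = -0.0002, g' = -1.058 → β = 0.647
Converged at β = 0.647.
Then V = β·F = 0.6474·428 = 277.1 mol/h and L = F − V = 150.9 mol/h.

V = 277.1 mol/h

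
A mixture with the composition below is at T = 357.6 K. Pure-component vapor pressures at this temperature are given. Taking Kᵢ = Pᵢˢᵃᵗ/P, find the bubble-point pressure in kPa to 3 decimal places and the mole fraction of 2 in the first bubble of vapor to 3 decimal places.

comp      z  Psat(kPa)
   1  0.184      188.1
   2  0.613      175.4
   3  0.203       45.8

At the bubble point ψ → 0, so ΣzᵢKᵢ = 1 with Kᵢ = Pᵢˢᵃᵗ/P ⇒ P = ΣzᵢPᵢˢᵃᵗ.
P = 0.184·188.1 + 0.613·175.4 + 0.203·45.8 = 151.428 kPa
yᵢ = zᵢPᵢˢᵃᵗ/P ⇒ y_2 = 0.613·175.4/151.428 = 0.710

Pbub = 151.428 kPa, y_2 = 0.710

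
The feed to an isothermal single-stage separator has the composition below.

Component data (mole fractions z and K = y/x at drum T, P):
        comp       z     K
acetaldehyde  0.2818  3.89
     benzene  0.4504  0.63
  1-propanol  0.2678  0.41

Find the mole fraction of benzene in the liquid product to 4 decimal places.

x_benzene = 0.5214

Rachford–Rice: g(ψ) = Σ zᵢ(Kᵢ−1)/(1+ψ(Kᵢ−1)) = 0.
g(0) = ΣzᵢKᵢ − 1 = 0.4898 and g(1) = 1 − Σzᵢ/Kᵢ = -0.4405, so a root lies in (0, 1).
Newton–Raphson from ψ = 0.5:
  ψ = 0.5000: g = -0.09550, g' = -0.6741 → ψ = 0.3583
  ψ = 0.3583: g = 0.00761, g' = -0.7999 → ψ = 0.3678
  ψ = 0.3678: g = 0.00006, g' = -0.7877 → ψ = 0.3679
Converged at ψ = 0.3679.
Compositions from xᵢ = zᵢ/(1+ψ(Kᵢ−1)), yᵢ = Kᵢxᵢ:
  acetaldehyde: x = 0.1366, y = 0.5313
  benzene: x = 0.5214, y = 0.3285
  1-propanol: x = 0.3420, y = 0.1402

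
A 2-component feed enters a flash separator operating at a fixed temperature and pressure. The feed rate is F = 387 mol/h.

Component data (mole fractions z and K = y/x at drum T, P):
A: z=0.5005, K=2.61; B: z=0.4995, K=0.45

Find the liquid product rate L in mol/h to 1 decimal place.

L = 154.9 mol/h

Let β = V/F and solve Σ zᵢ(Kᵢ−1)/(1+β(Kᵢ−1)) = 0.
Feasibility: ΣzᵢKᵢ = 1.5311, Σzᵢ/Kᵢ = 1.3018 — both > 1, two phases present.
Newton iteration, β⁰ = 0.47:
  β = 0.4700: g = 0.08820, g' = -0.6952 → β = 0.5969
  β = 0.5969: g = 0.00193, g' = -0.6723 → β = 0.5998
Converged at β = 0.5998.
Then V = β·F = 0.5998·387 = 232.1 mol/h and L = F − V = 154.9 mol/h.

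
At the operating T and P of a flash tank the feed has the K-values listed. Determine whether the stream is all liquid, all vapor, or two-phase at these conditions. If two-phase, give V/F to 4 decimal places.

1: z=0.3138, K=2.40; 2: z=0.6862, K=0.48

two-phase, V/F = 0.1133

ΣzᵢKᵢ = 1.0825; Σzᵢ/Kᵢ = 1.5603.
Both exceed 1, so a two-phase solution exists.
Binary case is linear: z₁(K₁−1)(1+ψ(K₂−1)) + z₂(K₂−1)(1+ψ(K₁−1)) = 0
⇒ ψ = [z₁(K₁−1)+z₂(K₂−1)] / [−(K₁−1)(K₂−1)] = 0.08250/0.72800 = 0.1133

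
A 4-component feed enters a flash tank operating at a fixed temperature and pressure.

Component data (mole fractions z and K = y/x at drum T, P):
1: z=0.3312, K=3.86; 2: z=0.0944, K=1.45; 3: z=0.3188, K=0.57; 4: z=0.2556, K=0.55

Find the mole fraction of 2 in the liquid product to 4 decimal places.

Newton–Raphson from ψ = 0.61:
  ψ = 0.6100: g = 0.03409, g' = -0.5781 → ψ = 0.6690
  ψ = 0.6690: g = 0.00079, g' = -0.5526 → ψ = 0.6704
Converged at ψ = 0.6704.
Compositions from xᵢ = zᵢ/(1+ψ(Kᵢ−1)), yᵢ = Kᵢxᵢ:
  1: x = 0.1135, y = 0.4382
  2: x = 0.0725, y = 0.1052
  3: x = 0.4479, y = 0.2553
  4: x = 0.3660, y = 0.2013

x_2 = 0.0725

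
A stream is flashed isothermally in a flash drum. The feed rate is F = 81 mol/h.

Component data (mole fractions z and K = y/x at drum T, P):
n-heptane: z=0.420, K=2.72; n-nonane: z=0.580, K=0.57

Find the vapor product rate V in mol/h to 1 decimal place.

Material balance + equilibrium reduce to Σ zᵢ(Kᵢ−1)/(1+V/F(Kᵢ−1)) = 0.
g(0) = ΣzᵢKᵢ − 1 = 0.473 and g(1) = 1 − Σzᵢ/Kᵢ = -0.172, so a root lies in (0, 1).
Newton iteration, V/F⁰ = 0.5:
  V/F = 0.500: g = 0.0707, g' = -0.533 → V/F = 0.633
  V/F = 0.633: g = 0.0034, g' = -0.487 → V/F = 0.640
Converged at V/F = 0.640.
Then V = V/F·F = 0.6395·81 = 51.8 mol/h and L = F − V = 29.2 mol/h.

V = 51.8 mol/h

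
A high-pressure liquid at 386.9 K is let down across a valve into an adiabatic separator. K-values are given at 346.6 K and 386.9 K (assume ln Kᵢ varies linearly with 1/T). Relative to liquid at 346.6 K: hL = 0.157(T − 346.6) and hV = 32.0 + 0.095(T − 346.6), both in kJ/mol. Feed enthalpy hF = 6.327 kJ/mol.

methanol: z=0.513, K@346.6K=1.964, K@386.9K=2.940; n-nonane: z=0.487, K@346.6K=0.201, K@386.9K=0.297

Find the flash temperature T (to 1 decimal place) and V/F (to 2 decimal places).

T = 350.2 K, V/F = 0.18

Adiabatic flash: solve Rachford–Rice at each trial T, then check hF = ψ·hV(T) + (1−ψ)·hL(T).
  T = 346.6 K: K = (1.964, 0.201), RR gives ψ = 0.137, H_out = 4.380 kJ/mol
  T = 386.9 K: K = (2.940, 0.297), RR gives ψ = 0.479, H_out = 20.449 kJ/mol
  T = 366.8 K: K = (2.431, 0.247), RR gives ψ = 0.341, H_out = 13.657 kJ/mol
  T = 356.7 K: K = (2.192, 0.224), RR gives ψ = 0.252, H_out = 9.491 kJ/mol
  T = 351.6 K: K = (2.075, 0.212), RR gives ψ = 0.198, H_out = 7.062 kJ/mol
  T = 349.1 K: K = (2.019, 0.206), RR gives ψ = 0.169, H_out = 5.764 kJ/mol
  T = 350.4 K: K = (2.048, 0.209), RR gives ψ = 0.184, H_out = 6.449 kJ/mol
Linear interpolation between T = 349.1 (H_out = 5.764) and T = 350.4 (H_out = 6.449) on hF = 6.327 gives T ≈ 350.2 K, at which ψ = 0.18.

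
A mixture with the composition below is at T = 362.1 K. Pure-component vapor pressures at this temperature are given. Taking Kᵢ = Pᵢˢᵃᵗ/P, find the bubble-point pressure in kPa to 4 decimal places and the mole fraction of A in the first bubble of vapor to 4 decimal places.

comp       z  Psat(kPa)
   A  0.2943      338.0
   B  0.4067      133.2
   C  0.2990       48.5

Pbub = 168.1473 kPa, y_A = 0.5916

At the bubble point ψ → 0, so ΣzᵢKᵢ = 1 with Kᵢ = Pᵢˢᵃᵗ/P ⇒ P = ΣzᵢPᵢˢᵃᵗ.
P = 0.2943·338.0 + 0.4067·133.2 + 0.2990·48.5 = 168.1473 kPa
yᵢ = zᵢPᵢˢᵃᵗ/P ⇒ y_A = 0.2943·338.0/168.1473 = 0.5916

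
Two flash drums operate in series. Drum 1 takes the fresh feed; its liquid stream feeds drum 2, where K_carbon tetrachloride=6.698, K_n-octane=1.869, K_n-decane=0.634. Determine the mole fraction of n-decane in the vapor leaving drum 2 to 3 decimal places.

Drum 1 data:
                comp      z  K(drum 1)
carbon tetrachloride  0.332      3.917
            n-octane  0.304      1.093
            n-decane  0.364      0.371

Drum 1:
Material balance + equilibrium reduce to Σ zᵢ(Kᵢ−1)/(1+ψ₁(Kᵢ−1)) = 0.
Feasibility: ΣzᵢKᵢ = 1.768, Σzᵢ/Kᵢ = 1.344 — both > 1, two phases present.
Newton iteration, ψ₁⁰ = 0.69:
  ψ₁ = 0.690: g = -0.0565, g' = -0.763 → ψ₁ = 0.616
  ψ₁ = 0.616: g = -0.0008, g' = -0.747 → ψ₁ = 0.615
Converged at ψ₁ = 0.615.
Drum-1 compositions:
  carbon tetrachloride: x = 0.119, y = 0.465
  n-octane: x = 0.288, y = 0.314
  n-decane: x = 0.594, y = 0.220
Drum-2 feed = drum-1 liquid: z₂ = (0.1188, 0.2876, 0.5936).
Drum 2:
Material balance + equilibrium reduce to Σ zᵢ(Kᵢ−1)/(1+ψ₂(Kᵢ−1)) = 0.
g(0) = ΣzᵢKᵢ − 1 = 0.710 and g(1) = 1 − Σzᵢ/Kᵢ = -0.108, so a root lies in (0, 1).
Iterate (Newton) starting at ψ₂ = 0.5:
  ψ₂ = 0.500: g = 0.0842, g' = -0.485 → ψ₂ = 0.674
  ψ₂ = 0.674: g = 0.0092, g' = -0.391 → ψ₂ = 0.697
Converged at ψ₂ = 0.697.
  carbon tetrachloride: x = 0.024, y = 0.160
  n-octane: x = 0.179, y = 0.335
  n-decane: x = 0.797, y = 0.505

y_n-decane (drum 2) = 0.505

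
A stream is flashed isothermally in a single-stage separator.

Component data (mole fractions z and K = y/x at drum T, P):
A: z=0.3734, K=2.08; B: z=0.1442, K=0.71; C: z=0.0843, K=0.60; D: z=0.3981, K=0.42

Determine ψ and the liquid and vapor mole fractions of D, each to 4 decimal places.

ψ = 0.1787, x_D = 0.4441, y_D = 0.1865

Rachford–Rice: g(ψ) = Σ zᵢ(Kᵢ−1)/(1+ψ(Kᵢ−1)) = 0.
g(0) = ΣzᵢKᵢ − 1 = 0.0968 and g(1) = 1 − Σzᵢ/Kᵢ = -0.4710, so a root lies in (0, 1).
Newton iteration, ψ⁰ = 0.7:
  ψ = 0.7000: g = -0.25837, g' = -0.5659 → ψ = 0.2435
  ψ = 0.2435: g = -0.03190, g' = -0.4852 → ψ = 0.1777
  ψ = 0.1777: g = 0.00051, g' = -0.5021 → ψ = 0.1787
Converged at ψ = 0.1787.
Compositions from xᵢ = zᵢ/(1+ψ(Kᵢ−1)), yᵢ = Kᵢxᵢ:
  A: x = 0.3130, y = 0.6510
  B: x = 0.1521, y = 0.1080
  C: x = 0.0908, y = 0.0545
  D: x = 0.4441, y = 0.1865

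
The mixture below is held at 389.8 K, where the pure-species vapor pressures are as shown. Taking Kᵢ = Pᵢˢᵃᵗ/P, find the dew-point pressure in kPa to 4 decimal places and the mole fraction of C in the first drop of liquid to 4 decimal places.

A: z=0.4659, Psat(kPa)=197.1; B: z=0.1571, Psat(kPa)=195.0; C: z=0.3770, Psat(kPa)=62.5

Pdew = 108.6789 kPa, x_C = 0.6556

At the dew point ψ → 1, so Σzᵢ/Kᵢ = 1 with Kᵢ = Pᵢˢᵃᵗ/P ⇒ 1/P = Σzᵢ/Pᵢˢᵃᵗ.
1/P = 0.4659/197.1 + 0.1571/195.0 + 0.3770/62.5 = 0.0092014 ⇒ P = 108.6789 kPa
xᵢ = zᵢP/Pᵢˢᵃᵗ ⇒ x_C = 0.3770·108.6789/62.5 = 0.6556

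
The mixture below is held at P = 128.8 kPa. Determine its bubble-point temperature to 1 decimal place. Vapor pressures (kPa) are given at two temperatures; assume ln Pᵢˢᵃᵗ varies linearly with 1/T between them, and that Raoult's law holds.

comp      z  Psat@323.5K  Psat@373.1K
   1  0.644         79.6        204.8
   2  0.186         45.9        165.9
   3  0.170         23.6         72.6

T = 356.6 K

Bubble-point temperature: ΣzᵢPᵢˢᵃᵗ(T) = P. Interpolate ln Pᵢˢᵃᵗ = aᵢ + bᵢ/T.
  T = 323.5 K: ΣzᵢPᵢˢᵃᵗ = 63.81 kPa
  T = 373.1 K: ΣzᵢPᵢˢᵃᵗ = 175.09 kPa
  T = 348.3 K: ΣzᵢPᵢˢᵃᵗ = 109.35 kPa
  T = 360.7 K: ΣzᵢPᵢˢᵃᵗ = 139.43 kPa
  T = 354.5 K: ΣzᵢPᵢˢᵃᵗ = 123.73 kPa
  T = 357.6 K: ΣzᵢPᵢˢᵃᵗ = 131.41 kPa
  T = 356.1 K: ΣzᵢPᵢˢᵃᵗ = 127.65 kPa
Interpolating between 356.1 K and 357.6 K gives T ≈ 356.6 K.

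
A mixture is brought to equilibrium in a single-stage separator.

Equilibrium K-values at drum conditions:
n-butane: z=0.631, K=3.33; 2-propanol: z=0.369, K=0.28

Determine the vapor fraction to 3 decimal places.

Iterate (Newton) starting at ψ = 0.5:
  ψ = 0.500: g = 0.2640, g' = -1.198 → ψ = 0.720
  ψ = 0.720: g = -0.0031, g' = -1.303 → ψ = 0.718
Converged at ψ = 0.718.

ψ = 0.718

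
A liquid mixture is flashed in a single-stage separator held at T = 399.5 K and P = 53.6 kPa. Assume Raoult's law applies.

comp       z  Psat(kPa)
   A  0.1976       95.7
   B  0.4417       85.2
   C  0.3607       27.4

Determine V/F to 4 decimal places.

V/F = 0.7496

Raoult's law: Kᵢ = Pᵢˢᵃᵗ/P = Pᵢˢᵃᵗ/53.6.
  K_A = 95.7/53.6 = 1.785448, K_B = 85.2/53.6 = 1.589552, K_C = 27.4/53.6 = 0.511194
Newton iteration, V/F⁰ = 0.36:
  V/F = 0.3600: g = 0.12184, g' = -0.3055 → V/F = 0.7589
  V/F = 0.7589: g = -0.00312, g' = -0.3389 → V/F = 0.7497
  V/F = 0.7497: g = -0.00001, g' = -0.3368 → V/F = 0.7496
Converged at V/F = 0.7496.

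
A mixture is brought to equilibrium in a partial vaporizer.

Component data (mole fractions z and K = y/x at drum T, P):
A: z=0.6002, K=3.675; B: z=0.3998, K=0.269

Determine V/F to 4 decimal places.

V/F = 0.6716

Newton–Raphson from V/F = 0.31:
  V/F = 0.3100: g = 0.49981, g' = -1.6407 → V/F = 0.6146
  V/F = 0.6146: g = 0.07650, g' = -1.3187 → V/F = 0.6727
  V/F = 0.6727: g = -0.00143, g' = -1.3750 → V/F = 0.6716
Converged at V/F = 0.6716.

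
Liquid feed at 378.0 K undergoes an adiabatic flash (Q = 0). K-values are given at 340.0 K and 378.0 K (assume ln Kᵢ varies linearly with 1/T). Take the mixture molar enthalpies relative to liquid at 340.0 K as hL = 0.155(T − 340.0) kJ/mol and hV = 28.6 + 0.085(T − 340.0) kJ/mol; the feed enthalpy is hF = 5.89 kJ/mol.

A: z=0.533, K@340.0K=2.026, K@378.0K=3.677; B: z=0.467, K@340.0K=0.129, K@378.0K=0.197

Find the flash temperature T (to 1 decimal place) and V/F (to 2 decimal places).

T = 342.4 K, V/F = 0.19

Adiabatic flash: solve Rachford–Rice at each trial T, then check hF = ψ·hV(T) + (1−ψ)·hL(T).
  T = 340.0 K: K = (2.026, 0.129), RR gives ψ = 0.157, H_out = 4.484 kJ/mol
  T = 378.0 K: K = (3.677, 0.197), RR gives ψ = 0.489, H_out = 18.583 kJ/mol
  T = 359.0 K: K = (2.773, 0.161), RR gives ψ = 0.372, H_out = 13.090 kJ/mol
  T = 349.5 K: K = (2.380, 0.145), RR gives ψ = 0.285, H_out = 9.428 kJ/mol
  T = 344.8 K: K = (2.200, 0.137), RR gives ψ = 0.228, H_out = 7.199 kJ/mol
  T = 342.4 K: K = (2.112, 0.133), RR gives ψ = 0.195, H_out = 5.908 kJ/mol
Linear interpolation between T = 340.0 (H_out = 4.484) and T = 342.4 (H_out = 5.908) on hF = 5.89 gives T ≈ 342.4 K, at which ψ = 0.19.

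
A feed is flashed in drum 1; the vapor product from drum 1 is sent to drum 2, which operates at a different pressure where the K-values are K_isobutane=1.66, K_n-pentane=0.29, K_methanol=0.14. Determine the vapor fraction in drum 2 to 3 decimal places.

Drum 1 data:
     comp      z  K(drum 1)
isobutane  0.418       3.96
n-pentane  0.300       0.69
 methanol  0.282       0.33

V/F (drum 2) = 0.133

Drum 1:
Rachford–Rice: g(ψ₁) = Σ zᵢ(Kᵢ−1)/(1+ψ₁(Kᵢ−1)) = 0.
g(0) = ΣzᵢKᵢ − 1 = 0.955 and g(1) = 1 − Σzᵢ/Kᵢ = -0.395, so a root lies in (0, 1).
Iterate (Newton) starting at ψ₁ = 0.45:
  ψ₁ = 0.450: g = 0.1520, g' = -0.972 → ψ₁ = 0.606
  ψ₁ = 0.606: g = 0.0099, g' = -0.872 → ψ₁ = 0.618
Converged at ψ₁ = 0.618.
Drum-1 compositions:
  isobutane: x = 0.148, y = 0.585
  n-pentane: x = 0.371, y = 0.256
  methanol: x = 0.481, y = 0.159
Drum-2 feed = drum-1 vapor: z₂ = (0.5852, 0.2560, 0.1588).
Drum 2:
Material balance + equilibrium reduce to Σ zᵢ(Kᵢ−1)/(1+ψ₂(Kᵢ−1)) = 0.
Feasibility: ΣzᵢKᵢ = 1.068, Σzᵢ/Kᵢ = 2.370 — both > 1, two phases present.
Iterate (Newton) starting at ψ₂ = 0.47:
  ψ₂ = 0.470: g = -0.2072, g' = -0.770 → ψ₂ = 0.201
  ψ₂ = 0.201: g = -0.0361, g' = -0.546 → ψ₂ = 0.135
  ψ₂ = 0.135: g = -0.0008, g' = -0.523 → ψ₂ = 0.133
Converged at ψ₂ = 0.133.
  isobutane: x = 0.538, y = 0.893
  n-pentane: x = 0.283, y = 0.082
  methanol: x = 0.179, y = 0.025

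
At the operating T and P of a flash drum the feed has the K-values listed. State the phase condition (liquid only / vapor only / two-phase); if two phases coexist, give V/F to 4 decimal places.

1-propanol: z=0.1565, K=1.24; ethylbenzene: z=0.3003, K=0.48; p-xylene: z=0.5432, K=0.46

liquid only

ΣzᵢKᵢ = 0.5881; Σzᵢ/Kᵢ = 1.9327.
Since ΣzᵢKᵢ < 1 the mixture is below its bubble point — single liquid phase.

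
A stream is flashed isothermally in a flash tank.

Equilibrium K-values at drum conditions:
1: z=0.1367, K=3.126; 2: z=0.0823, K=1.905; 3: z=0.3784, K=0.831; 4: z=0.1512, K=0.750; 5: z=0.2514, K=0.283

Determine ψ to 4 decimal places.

ψ = 0.1156

Let ψ = V/F and solve Σ zᵢ(Kᵢ−1)/(1+ψ(Kᵢ−1)) = 0.
Check two-phase: ΣzᵢKᵢ = 1.0831 > 1 and Σzᵢ/Kᵢ = 1.6322 > 1, so g(0) = 0.0831 > 0 and g(1) = -0.6322 < 0.
Iterate (Newton) starting at ψ = 0.5:
  ψ = 0.5000: g = -0.20189, g' = -0.5164 → ψ = 0.1091
  ψ = 0.1091: g = 0.00416, g' = -0.6363 → ψ = 0.1156
Converged at ψ = 0.1156.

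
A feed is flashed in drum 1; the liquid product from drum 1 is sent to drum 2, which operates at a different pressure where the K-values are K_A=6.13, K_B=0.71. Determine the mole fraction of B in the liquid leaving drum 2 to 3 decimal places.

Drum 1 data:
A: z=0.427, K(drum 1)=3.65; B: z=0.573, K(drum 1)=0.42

Drum 1:
Let ψ₁ = V/F and solve Σ zᵢ(Kᵢ−1)/(1+ψ₁(Kᵢ−1)) = 0.
Check two-phase: ΣzᵢKᵢ = 1.799 > 1 and Σzᵢ/Kᵢ = 1.481 > 1, so g(0) = 0.799 > 0 and g(1) = -0.481 < 0.
Newton–Raphson from ψ₁ = 0.5:
  ψ₁ = 0.500: g = 0.0186, g' = -0.937 → ψ₁ = 0.520
Converged at ψ₁ = 0.520.
Drum-1 compositions:
  A: x = 0.180, y = 0.655
  B: x = 0.820, y = 0.345
Drum-2 feed = drum-1 liquid: z₂ = (0.1796, 0.8204).
Drum 2:
Rachford–Rice: g(ψ₂) = Σ zᵢ(Kᵢ−1)/(1+ψ₂(Kᵢ−1)) = 0.
g(0) = ΣzᵢKᵢ − 1 = 0.683 and g(1) = 1 − Σzᵢ/Kᵢ = -0.185, so a root lies in (0, 1).
Binary case is linear: z₁(K₁−1)(1+ψ₂(K₂−1)) + z₂(K₂−1)(1+ψ₂(K₁−1)) = 0
⇒ ψ₂ = [z₁(K₁−1)+z₂(K₂−1)] / [−(K₁−1)(K₂−1)] = 0.6833/1.4877 = 0.459
  A: x = 0.054, y = 0.328
  B: x = 0.946, y = 0.672

x_B (drum 2) = 0.946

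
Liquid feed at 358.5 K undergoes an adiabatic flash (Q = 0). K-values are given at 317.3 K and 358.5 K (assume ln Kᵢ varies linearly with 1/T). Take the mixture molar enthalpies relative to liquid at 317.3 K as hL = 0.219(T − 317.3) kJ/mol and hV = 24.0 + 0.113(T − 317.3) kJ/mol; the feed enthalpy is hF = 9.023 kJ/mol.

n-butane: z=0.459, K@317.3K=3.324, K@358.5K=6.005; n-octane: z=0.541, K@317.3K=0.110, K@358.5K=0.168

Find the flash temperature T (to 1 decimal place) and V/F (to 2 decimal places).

T = 324.3 K, V/F = 0.32

Adiabatic flash: solve Rachford–Rice at each trial T, then check hF = ψ·hV(T) + (1−ψ)·hL(T).
  T = 317.3 K: K = (3.324, 0.110), RR gives ψ = 0.283, H_out = 6.791 kJ/mol
  T = 358.5 K: K = (6.005, 0.168), RR gives ψ = 0.444, H_out = 17.732 kJ/mol
  T = 337.9 K: K = (4.549, 0.138), RR gives ψ = 0.380, H_out = 12.799 kJ/mol
  T = 327.6 K: K = (3.908, 0.124), RR gives ψ = 0.338, H_out = 9.990 kJ/mol
  T = 322.5 K: K = (3.612, 0.117), RR gives ψ = 0.313, H_out = 8.467 kJ/mol
  T = 325.1 K: K = (3.761, 0.120), RR gives ψ = 0.326, H_out = 9.257 kJ/mol
  T = 323.8 K: K = (3.686, 0.118), RR gives ψ = 0.319, H_out = 8.865 kJ/mol
Linear interpolation between T = 323.8 (H_out = 8.865) and T = 325.1 (H_out = 9.257) on hF = 9.023 gives T ≈ 324.3 K, at which ψ = 0.32.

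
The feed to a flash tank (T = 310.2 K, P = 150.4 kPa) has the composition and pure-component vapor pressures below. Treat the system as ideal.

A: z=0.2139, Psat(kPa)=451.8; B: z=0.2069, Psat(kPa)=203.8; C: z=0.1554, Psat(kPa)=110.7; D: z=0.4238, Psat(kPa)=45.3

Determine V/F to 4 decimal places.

V/F = 0.1829

Raoult's law: Kᵢ = Pᵢˢᵃᵗ/P = Pᵢˢᵃᵗ/150.4.
  K_A = 451.8/150.4 = 3.003989, K_B = 203.8/150.4 = 1.355053, K_C = 110.7/150.4 = 0.736037, K_D = 45.3/150.4 = 0.301197
Rachford–Rice: g(V/F) = Σ zᵢ(Kᵢ−1)/(1+V/F(Kᵢ−1)) = 0.
Feasibility: ΣzᵢKᵢ = 1.1649, Σzᵢ/Kᵢ = 1.8421 — both > 1, two phases present.
Iterate (Newton) starting at V/F = 0.41:
  V/F = 0.4100: g = -0.16164, g' = -0.6989 → V/F = 0.1787
  V/F = 0.1787: g = 0.00322, g' = -0.7709 → V/F = 0.1829
Converged at V/F = 0.1829.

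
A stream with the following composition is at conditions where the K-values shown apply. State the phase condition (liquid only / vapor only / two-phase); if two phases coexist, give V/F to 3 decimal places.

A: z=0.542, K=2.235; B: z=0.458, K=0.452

ΣzᵢKᵢ = 1.418; Σzᵢ/Kᵢ = 1.256.
Both exceed 1, so a two-phase solution exists.
Rachford–Rice: g(ψ) = Σ zᵢ(Kᵢ−1)/(1+ψ(Kᵢ−1)) = 0.
Newton iteration, ψ⁰ = 0.5:
  ψ = 0.500: g = 0.0681, g' = -0.577 → ψ = 0.618
Converged at ψ = 0.618.

two-phase, V/F = 0.618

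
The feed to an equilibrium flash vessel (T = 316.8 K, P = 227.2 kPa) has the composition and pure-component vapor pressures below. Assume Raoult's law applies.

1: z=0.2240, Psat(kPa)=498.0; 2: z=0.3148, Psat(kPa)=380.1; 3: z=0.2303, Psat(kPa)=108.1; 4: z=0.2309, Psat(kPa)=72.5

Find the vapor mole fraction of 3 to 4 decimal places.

y_3 = 0.1351

Raoult's law: Kᵢ = Pᵢˢᵃᵗ/P = Pᵢˢᵃᵗ/227.2.
  K_1 = 498.0/227.2 = 2.191901, K_2 = 380.1/227.2 = 1.672975, K_3 = 108.1/227.2 = 0.475792, K_4 = 72.5/227.2 = 0.319102
Rachford–Rice: g(V/F) = Σ zᵢ(Kᵢ−1)/(1+V/F(Kᵢ−1)) = 0.
Feasibility: ΣzᵢKᵢ = 1.2009, Σzᵢ/Kᵢ = 1.4980 — both > 1, two phases present.
Iterate (Newton) starting at V/F = 0.69:
  V/F = 0.6900: g = -0.19450, g' = -0.6985 → V/F = 0.4115
  V/F = 0.4115: g = -0.02733, g' = -0.5402 → V/F = 0.3609
  V/F = 0.3609: g = -0.00022, g' = -0.5323 → V/F = 0.3605
Converged at V/F = 0.3605.
Compositions from xᵢ = zᵢ/(1+V/F(Kᵢ−1)), yᵢ = Kᵢxᵢ:
  1: x = 0.1567, y = 0.3434
  2: x = 0.2533, y = 0.4238
  3: x = 0.2840, y = 0.1351
  4: x = 0.3060, y = 0.0977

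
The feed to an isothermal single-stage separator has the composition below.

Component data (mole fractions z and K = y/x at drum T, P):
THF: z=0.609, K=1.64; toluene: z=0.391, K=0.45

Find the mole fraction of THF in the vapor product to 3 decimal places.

Rachford–Rice: g(β) = Σ zᵢ(Kᵢ−1)/(1+β(Kᵢ−1)) = 0.
Check two-phase: ΣzᵢKᵢ = 1.175 > 1 and Σzᵢ/Kᵢ = 1.240 > 1, so g(0) = 0.175 > 0 and g(1) = -0.240 < 0.
Binary case is linear: z₁(K₁−1)(1+β(K₂−1)) + z₂(K₂−1)(1+β(K₁−1)) = 0
⇒ β = [z₁(K₁−1)+z₂(K₂−1)] / [−(K₁−1)(K₂−1)] = 0.1747/0.3520 = 0.496
Compositions from xᵢ = zᵢ/(1+β(Kᵢ−1)), yᵢ = Kᵢxᵢ:
  THF: x = 0.462, y = 0.758
  toluene: x = 0.538, y = 0.242

y_THF = 0.758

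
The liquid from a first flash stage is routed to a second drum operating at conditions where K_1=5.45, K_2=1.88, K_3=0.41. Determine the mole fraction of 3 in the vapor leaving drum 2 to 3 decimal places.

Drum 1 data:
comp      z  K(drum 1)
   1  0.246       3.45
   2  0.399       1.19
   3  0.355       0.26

Drum 1:
Material balance + equilibrium reduce to Σ zᵢ(Kᵢ−1)/(1+ψ₁(Kᵢ−1)) = 0.
Feasibility: ΣzᵢKᵢ = 1.416, Σzᵢ/Kᵢ = 1.772 — both > 1, two phases present.
Newton iteration, ψ₁⁰ = 0.5:
  ψ₁ = 0.500: g = -0.0769, g' = -0.800 → ψ₁ = 0.404
  ψ₁ = 0.404: g = -0.0014, g' = -0.781 → ψ₁ = 0.402
Converged at ψ₁ = 0.402.
Drum-1 compositions:
  1: x = 0.124, y = 0.427
  2: x = 0.371, y = 0.441
  3: x = 0.505, y = 0.131
Drum-2 feed = drum-1 liquid: z₂ = (0.1239, 0.3707, 0.5054).
Drum 2:
Let ψ₂ = V/F and solve Σ zᵢ(Kᵢ−1)/(1+ψ₂(Kᵢ−1)) = 0.
Check two-phase: ΣzᵢKᵢ = 1.579 > 1 and Σzᵢ/Kᵢ = 1.453 > 1, so g(0) = 0.579 > 0 and g(1) = -0.453 < 0.
Iterate (Newton) starting at ψ₂ = 0.5:
  ψ₂ = 0.500: g = -0.0255, g' = -0.728 → ψ₂ = 0.465
Converged at ψ₂ = 0.465.
  1: x = 0.040, y = 0.220
  2: x = 0.263, y = 0.494
  3: x = 0.697, y = 0.286

y_3 (drum 2) = 0.286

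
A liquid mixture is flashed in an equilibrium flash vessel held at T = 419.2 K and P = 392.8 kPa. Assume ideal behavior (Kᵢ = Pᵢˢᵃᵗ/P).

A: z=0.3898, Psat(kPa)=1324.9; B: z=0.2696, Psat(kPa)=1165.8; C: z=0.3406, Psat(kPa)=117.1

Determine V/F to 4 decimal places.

V/F = 0.7844

Raoult's law: Kᵢ = Pᵢˢᵃᵗ/P = Pᵢˢᵃᵗ/392.8.
  K_A = 1324.9/392.8 = 3.372963, K_B = 1165.8/392.8 = 2.967923, K_C = 117.1/392.8 = 0.298116
Newton–Raphson from V/F = 0.5:
  V/F = 0.5000: g = 0.32215, g' = -1.1227 → V/F = 0.7869
  V/F = 0.7869: g = -0.00327, g' = -1.2650 → V/F = 0.7844
Converged at V/F = 0.7844.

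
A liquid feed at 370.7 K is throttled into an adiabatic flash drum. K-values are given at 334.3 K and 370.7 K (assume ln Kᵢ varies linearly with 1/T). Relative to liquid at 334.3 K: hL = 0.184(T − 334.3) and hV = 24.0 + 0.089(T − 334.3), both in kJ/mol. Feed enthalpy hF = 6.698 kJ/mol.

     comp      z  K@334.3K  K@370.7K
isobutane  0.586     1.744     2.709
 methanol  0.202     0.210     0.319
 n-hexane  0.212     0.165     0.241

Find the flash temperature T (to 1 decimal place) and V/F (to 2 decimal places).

T = 339.0 K, V/F = 0.25

Adiabatic flash: solve Rachford–Rice at each trial T, then check hF = ψ·hV(T) + (1−ψ)·hL(T).
  T = 334.3 K: K = (1.744, 0.210, 0.165), RR gives ψ = 0.164, H_out = 3.941 kJ/mol
  T = 370.7 K: K = (2.709, 0.319, 0.241), RR gives ψ = 0.569, H_out = 18.385 kJ/mol
  T = 352.5 K: K = (2.198, 0.262, 0.201), RR gives ψ = 0.416, H_out = 12.609 kJ/mol
  T = 343.4 K: K = (1.964, 0.235, 0.183), RR gives ψ = 0.310, H_out = 8.858 kJ/mol
  T = 338.9 K: K = (1.853, 0.222, 0.174), RR gives ψ = 0.245, H_out = 6.621 kJ/mol
  T = 341.1 K: K = (1.907, 0.229, 0.178), RR gives ψ = 0.278, H_out = 7.754 kJ/mol
Linear interpolation between T = 338.9 (H_out = 6.621) and T = 341.1 (H_out = 7.754) on hF = 6.698 gives T ≈ 339.0 K, at which ψ = 0.25.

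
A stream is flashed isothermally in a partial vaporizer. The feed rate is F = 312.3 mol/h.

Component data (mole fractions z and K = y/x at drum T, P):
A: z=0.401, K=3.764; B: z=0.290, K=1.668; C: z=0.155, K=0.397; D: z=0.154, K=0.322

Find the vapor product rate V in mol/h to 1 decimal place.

V = 270.7 mol/h

Iterate (Newton) starting at V/F = 0.63:
  V/F = 0.630: g = 0.2077, g' = -0.834 → V/F = 0.879
  V/F = 0.879: g = -0.0121, g' = -1.001 → V/F = 0.867
Converged at V/F = 0.867.
Then V = V/F·F = 0.8668·312.3 = 270.7 mol/h and L = F − V = 41.6 mol/h.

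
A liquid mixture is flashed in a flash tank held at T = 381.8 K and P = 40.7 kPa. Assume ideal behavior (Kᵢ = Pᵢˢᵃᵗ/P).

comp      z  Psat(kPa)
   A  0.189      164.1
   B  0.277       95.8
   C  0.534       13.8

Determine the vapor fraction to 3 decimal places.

Raoult's law: Kᵢ = Pᵢˢᵃᵗ/P = Pᵢˢᵃᵗ/40.7.
  K_A = 164.1/40.7 = 4.03194, K_B = 95.8/40.7 = 2.35381, K_C = 13.8/40.7 = 0.33907
Rachford–Rice: g(ψ) = Σ zᵢ(Kᵢ−1)/(1+ψ(Kᵢ−1)) = 0.
Check two-phase: ΣzᵢKᵢ = 1.595 > 1 and Σzᵢ/Kᵢ = 1.739 > 1, so g(0) = 0.595 > 0 and g(1) = -0.739 < 0.
Newton iteration, ψ⁰ = 0.62:
  ψ = 0.620: g = -0.1951, g' = -1.029 → ψ = 0.430
  ψ = 0.430: g = -0.0077, g' = -0.985 → ψ = 0.423
Converged at ψ = 0.423.

ψ = 0.423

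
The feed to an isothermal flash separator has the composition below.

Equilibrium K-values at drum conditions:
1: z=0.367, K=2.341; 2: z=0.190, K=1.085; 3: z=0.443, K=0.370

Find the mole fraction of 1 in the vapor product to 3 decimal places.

y_1 = 0.591

Material balance + equilibrium reduce to Σ zᵢ(Kᵢ−1)/(1+ψ(Kᵢ−1)) = 0.
g(0) = ΣzᵢKᵢ − 1 = 0.229 and g(1) = 1 − Σzᵢ/Kᵢ = -0.529, so a root lies in (0, 1).
Iterate (Newton) starting at ψ = 0.5:
  ψ = 0.500: g = -0.0973, g' = -0.612 → ψ = 0.341
  ψ = 0.341: g = -0.0021, g' = -0.597 → ψ = 0.338
Converged at ψ = 0.338.
Compositions from xᵢ = zᵢ/(1+ψ(Kᵢ−1)), yᵢ = Kᵢxᵢ:
  1: x = 0.253, y = 0.591
  2: x = 0.185, y = 0.200
  3: x = 0.563, y = 0.208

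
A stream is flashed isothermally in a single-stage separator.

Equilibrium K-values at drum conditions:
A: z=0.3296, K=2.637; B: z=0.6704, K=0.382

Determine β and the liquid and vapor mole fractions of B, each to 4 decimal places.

Binary case is linear: z₁(K₁−1)(1+β(K₂−1)) + z₂(K₂−1)(1+β(K₁−1)) = 0
⇒ β = [z₁(K₁−1)+z₂(K₂−1)] / [−(K₁−1)(K₂−1)] = 0.12525/1.01167 = 0.1238
Compositions from xᵢ = zᵢ/(1+β(Kᵢ−1)), yᵢ = Kᵢxᵢ:
  A: x = 0.2741, y = 0.7227
  B: x = 0.7259, y = 0.2773

β = 0.1238, x_B = 0.7259, y_B = 0.2773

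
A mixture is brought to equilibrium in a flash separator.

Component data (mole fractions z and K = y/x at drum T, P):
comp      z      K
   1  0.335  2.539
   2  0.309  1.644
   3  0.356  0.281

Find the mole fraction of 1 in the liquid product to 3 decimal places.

Let ψ = V/F and solve Σ zᵢ(Kᵢ−1)/(1+ψ(Kᵢ−1)) = 0.
g(0) = ΣzᵢKᵢ − 1 = 0.459 and g(1) = 1 − Σzᵢ/Kᵢ = -0.587, so a root lies in (0, 1).
Iterate (Newton) starting at ψ = 0.41:
  ψ = 0.410: g = 0.1106, g' = -0.749 → ψ = 0.558
  ψ = 0.558: g = -0.0035, g' = -0.812 → ψ = 0.553
Converged at ψ = 0.553.
Compositions from xᵢ = zᵢ/(1+ψ(Kᵢ−1)), yᵢ = Kᵢxᵢ:
  1: x = 0.181, y = 0.459
  2: x = 0.228, y = 0.375
  3: x = 0.591, y = 0.166

x_1 = 0.181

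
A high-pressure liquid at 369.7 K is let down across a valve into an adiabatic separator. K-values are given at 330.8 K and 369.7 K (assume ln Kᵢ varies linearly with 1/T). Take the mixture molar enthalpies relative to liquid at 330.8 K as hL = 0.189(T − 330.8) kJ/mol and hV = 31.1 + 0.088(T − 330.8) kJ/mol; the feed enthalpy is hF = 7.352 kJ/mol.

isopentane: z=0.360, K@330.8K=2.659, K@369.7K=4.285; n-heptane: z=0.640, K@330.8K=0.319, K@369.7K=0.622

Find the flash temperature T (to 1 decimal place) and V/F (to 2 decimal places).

Adiabatic flash: solve Rachford–Rice at each trial T, then check hF = ψ·hV(T) + (1−ψ)·hL(T).
  T = 330.8 K: K = (2.659, 0.319), RR gives ψ = 0.143, H_out = 4.443 kJ/mol
  T = 369.7 K: K = (4.285, 0.622), RR gives ψ = 0.758, H_out = 27.936 kJ/mol
  T = 350.2 K: K = (3.418, 0.453), RR gives ψ = 0.394, H_out = 15.147 kJ/mol
  T = 340.5 K: K = (3.026, 0.382), RR gives ψ = 0.267, H_out = 9.869 kJ/mol
  T = 335.6 K: K = (2.837, 0.349), RR gives ψ = 0.205, H_out = 7.180 kJ/mol
  T = 338.1 K: K = (2.933, 0.366), RR gives ψ = 0.237, H_out = 8.561 kJ/mol
  T = 336.9 K: K = (2.887, 0.358), RR gives ψ = 0.221, H_out = 7.901 kJ/mol
Linear interpolation between T = 335.6 (H_out = 7.180) and T = 336.9 (H_out = 7.901) on hF = 7.352 gives T ≈ 335.9 K, at which ψ = 0.21.

T = 335.9 K, V/F = 0.21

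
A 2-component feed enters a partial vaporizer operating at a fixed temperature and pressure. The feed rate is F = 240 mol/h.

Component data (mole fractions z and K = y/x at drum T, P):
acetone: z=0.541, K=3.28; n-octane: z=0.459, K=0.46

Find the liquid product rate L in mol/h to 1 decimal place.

Rachford–Rice: g(V/F) = Σ zᵢ(Kᵢ−1)/(1+V/F(Kᵢ−1)) = 0.
g(0) = ΣzᵢKᵢ − 1 = 0.986 and g(1) = 1 − Σzᵢ/Kᵢ = -0.163, so a root lies in (0, 1).
Iterate (Newton) starting at V/F = 0.5:
  V/F = 0.500: g = 0.2369, g' = -0.865 → V/F = 0.774
  V/F = 0.774: g = 0.0205, g' = -0.763 → V/F = 0.801
Converged at V/F = 0.801.
Then V = V/F·F = 0.8005·240 = 192.1 mol/h and L = F − V = 47.9 mol/h.

L = 47.9 mol/h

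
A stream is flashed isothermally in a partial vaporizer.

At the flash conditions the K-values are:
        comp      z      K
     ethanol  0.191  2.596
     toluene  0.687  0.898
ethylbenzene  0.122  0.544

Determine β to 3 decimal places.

β = 0.625

Let β = V/F and solve Σ zᵢ(Kᵢ−1)/(1+β(Kᵢ−1)) = 0.
Check two-phase: ΣzᵢKᵢ = 1.179 > 1 and Σzᵢ/Kᵢ = 1.063 > 1, so g(0) = 0.179 > 0 and g(1) = -0.063 < 0.
Newton–Raphson from β = 0.59:
  β = 0.590: g = 0.0063, g' = -0.185 → β = 0.624
  β = 0.624: g = 0.0001, g' = -0.180 → β = 0.625
Converged at β = 0.625.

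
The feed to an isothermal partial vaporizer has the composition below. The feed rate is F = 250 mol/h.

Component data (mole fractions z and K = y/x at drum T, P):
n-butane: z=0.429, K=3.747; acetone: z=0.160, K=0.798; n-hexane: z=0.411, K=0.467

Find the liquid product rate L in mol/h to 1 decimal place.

L = 69.1 mol/h

Rachford–Rice: g(β) = Σ zᵢ(Kᵢ−1)/(1+β(Kᵢ−1)) = 0.
Check two-phase: ΣzᵢKᵢ = 1.927 > 1 and Σzᵢ/Kᵢ = 1.195 > 1, so g(0) = 0.927 > 0 and g(1) = -0.195 < 0.
Iterate (Newton) starting at β = 0.5:
  β = 0.500: g = 0.1619, g' = -0.800 → β = 0.702
  β = 0.702: g = 0.0144, g' = -0.684 → β = 0.724
Converged at β = 0.724.
Then V = β·F = 0.7236·250 = 180.9 mol/h and L = F − V = 69.1 mol/h.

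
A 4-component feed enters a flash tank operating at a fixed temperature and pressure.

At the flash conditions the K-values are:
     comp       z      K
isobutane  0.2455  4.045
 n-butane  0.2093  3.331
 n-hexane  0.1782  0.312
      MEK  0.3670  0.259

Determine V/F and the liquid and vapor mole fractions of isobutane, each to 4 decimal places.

V/F = 0.4255, x_isobutane = 0.1069, y_isobutane = 0.4326

Material balance + equilibrium reduce to Σ zᵢ(Kᵢ−1)/(1+V/F(Kᵢ−1)) = 0.
g(0) = ΣzᵢKᵢ − 1 = 0.8409 and g(1) = 1 − Σzᵢ/Kᵢ = -1.1117, so a root lies in (0, 1).
Newton iteration, V/F⁰ = 0.5:
  V/F = 0.5000: g = -0.09725, g' = -1.3048 → V/F = 0.4255
Converged at V/F = 0.4255.
Compositions from xᵢ = zᵢ/(1+V/F(Kᵢ−1)), yᵢ = Kᵢxᵢ:
  isobutane: x = 0.1069, y = 0.4326
  n-butane: x = 0.1051, y = 0.3500
  n-hexane: x = 0.2520, y = 0.0786
  MEK: x = 0.5360, y = 0.1388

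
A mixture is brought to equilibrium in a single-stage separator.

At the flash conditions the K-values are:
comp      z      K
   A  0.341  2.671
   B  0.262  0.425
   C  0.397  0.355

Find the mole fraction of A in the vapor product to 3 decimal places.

y_A = 0.721

Iterate (Newton) starting at ψ = 0.5:
  ψ = 0.500: g = -0.2790, g' = -0.813 → ψ = 0.157
  ψ = 0.157: g = 0.0010, g' = -0.907 → ψ = 0.158
Converged at ψ = 0.158.
Compositions from xᵢ = zᵢ/(1+ψ(Kᵢ−1)), yᵢ = Kᵢxᵢ:
  A: x = 0.270, y = 0.721
  B: x = 0.288, y = 0.122
  C: x = 0.442, y = 0.157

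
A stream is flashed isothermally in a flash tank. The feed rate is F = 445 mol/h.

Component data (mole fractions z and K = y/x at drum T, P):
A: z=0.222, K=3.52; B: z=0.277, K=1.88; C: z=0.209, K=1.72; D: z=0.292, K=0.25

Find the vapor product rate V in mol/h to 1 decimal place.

Material balance + equilibrium reduce to Σ zᵢ(Kᵢ−1)/(1+β(Kᵢ−1)) = 0.
Feasibility: ΣzᵢKᵢ = 1.735, Σzᵢ/Kᵢ = 1.500 — both > 1, two phases present.
Newton iteration, β⁰ = 0.5:
  β = 0.500: g = 0.1771, g' = -0.859 → β = 0.706
  β = 0.706: g = -0.0143, g' = -1.054 → β = 0.693
Converged at β = 0.693.
Then V = β·F = 0.6925·445 = 308.2 mol/h and L = F − V = 136.8 mol/h.

V = 308.2 mol/h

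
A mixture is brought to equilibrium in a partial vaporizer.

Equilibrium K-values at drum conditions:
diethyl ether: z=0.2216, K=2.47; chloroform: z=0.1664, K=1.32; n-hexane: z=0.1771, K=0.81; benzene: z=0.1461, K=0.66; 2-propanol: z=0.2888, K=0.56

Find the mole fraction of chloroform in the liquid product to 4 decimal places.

x_chloroform = 0.1470

Rachford–Rice: g(β) = Σ zᵢ(Kᵢ−1)/(1+β(Kᵢ−1)) = 0.
Feasibility: ΣzᵢKᵢ = 1.1686, Σzᵢ/Kᵢ = 1.1715 — both > 1, two phases present.
Newton–Raphson from β = 0.5:
  β = 0.5000: g = -0.02629, g' = -0.2960 → β = 0.4112
  β = 0.4112: g = 0.00070, g' = -0.3130 → β = 0.4134
Converged at β = 0.4134.
Compositions from xᵢ = zᵢ/(1+β(Kᵢ−1)), yᵢ = Kᵢxᵢ:
  diethyl ether: x = 0.1378, y = 0.3405
  chloroform: x = 0.1470, y = 0.1940
  n-hexane: x = 0.1922, y = 0.1557
  benzene: x = 0.1700, y = 0.1122
  2-propanol: x = 0.3530, y = 0.1977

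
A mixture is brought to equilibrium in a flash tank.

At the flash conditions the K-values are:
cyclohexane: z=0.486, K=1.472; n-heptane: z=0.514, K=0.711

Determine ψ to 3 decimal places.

ψ = 0.593

Binary case is linear: z₁(K₁−1)(1+ψ(K₂−1)) + z₂(K₂−1)(1+ψ(K₁−1)) = 0
⇒ ψ = [z₁(K₁−1)+z₂(K₂−1)] / [−(K₁−1)(K₂−1)] = 0.0808/0.1364 = 0.593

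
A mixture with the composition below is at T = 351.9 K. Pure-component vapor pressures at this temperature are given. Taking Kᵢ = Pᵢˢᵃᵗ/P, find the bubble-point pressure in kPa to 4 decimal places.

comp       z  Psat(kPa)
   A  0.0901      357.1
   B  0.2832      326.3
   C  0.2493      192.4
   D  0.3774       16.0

At the bubble point ψ → 0, so ΣzᵢKᵢ = 1 with Kᵢ = Pᵢˢᵃᵗ/P ⇒ P = ΣzᵢPᵢˢᵃᵗ.
P = 0.0901·357.1 + 0.2832·326.3 + 0.2493·192.4 + 0.3774·16.0 = 178.5866 kPa

Pbub = 178.5866 kPa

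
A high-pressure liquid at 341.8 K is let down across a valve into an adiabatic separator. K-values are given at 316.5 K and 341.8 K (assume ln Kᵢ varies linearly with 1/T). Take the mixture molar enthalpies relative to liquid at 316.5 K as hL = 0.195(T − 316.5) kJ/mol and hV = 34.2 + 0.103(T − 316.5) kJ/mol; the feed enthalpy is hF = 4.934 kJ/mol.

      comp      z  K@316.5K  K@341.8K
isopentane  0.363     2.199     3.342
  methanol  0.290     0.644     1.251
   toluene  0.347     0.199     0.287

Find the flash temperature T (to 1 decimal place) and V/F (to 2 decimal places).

Adiabatic flash: solve Rachford–Rice at each trial T, then check hF = ψ·hV(T) + (1−ψ)·hL(T).
  T = 316.5 K: K = (2.199, 0.644, 0.199), RR gives ψ = 0.072, H_out = 2.450 kJ/mol
  T = 341.8 K: K = (3.342, 1.251, 0.287), RR gives ψ = 0.582, H_out = 23.497 kJ/mol
  T = 329.1 K: K = (2.731, 0.908, 0.240), RR gives ψ = 0.356, H_out = 14.215 kJ/mol
  T = 322.8 K: K = (2.456, 0.767, 0.219), RR gives ψ = 0.223, H_out = 8.709 kJ/mol
  T = 319.6 K: K = (2.323, 0.703, 0.209), RR gives ψ = 0.149, H_out = 5.642 kJ/mol
  T = 318.1 K: K = (2.262, 0.674, 0.204), RR gives ψ = 0.112, H_out = 4.128 kJ/mol
Linear interpolation between T = 318.1 (H_out = 4.128) and T = 319.6 (H_out = 5.642) on hF = 4.934 gives T ≈ 318.9 K, at which ψ = 0.13.

T = 318.9 K, V/F = 0.13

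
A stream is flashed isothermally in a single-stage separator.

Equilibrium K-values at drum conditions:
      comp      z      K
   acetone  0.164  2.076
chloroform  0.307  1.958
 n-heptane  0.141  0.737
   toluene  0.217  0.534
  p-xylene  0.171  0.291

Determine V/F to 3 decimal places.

V/F = 0.402

Material balance + equilibrium reduce to Σ zᵢ(Kᵢ−1)/(1+V/F(Kᵢ−1)) = 0.
Check two-phase: ΣzᵢKᵢ = 1.211 > 1 and Σzᵢ/Kᵢ = 1.421 > 1, so g(0) = 0.211 > 0 and g(1) = -0.421 < 0.
Newton iteration, V/F⁰ = 0.49:
  V/F = 0.490: g = -0.0437, g' = -0.506 → V/F = 0.404
  V/F = 0.404: g = -0.0007, g' = -0.491 → V/F = 0.402
Converged at V/F = 0.402.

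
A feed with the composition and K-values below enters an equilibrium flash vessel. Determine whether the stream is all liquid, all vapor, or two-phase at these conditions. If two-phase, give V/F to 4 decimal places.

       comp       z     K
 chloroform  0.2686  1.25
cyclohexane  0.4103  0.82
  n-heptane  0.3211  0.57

all liquid

ΣzᵢKᵢ = 0.8552; Σzᵢ/Kᵢ = 1.2786.
Since ΣzᵢKᵢ < 1 the mixture is below its bubble point — single liquid phase.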